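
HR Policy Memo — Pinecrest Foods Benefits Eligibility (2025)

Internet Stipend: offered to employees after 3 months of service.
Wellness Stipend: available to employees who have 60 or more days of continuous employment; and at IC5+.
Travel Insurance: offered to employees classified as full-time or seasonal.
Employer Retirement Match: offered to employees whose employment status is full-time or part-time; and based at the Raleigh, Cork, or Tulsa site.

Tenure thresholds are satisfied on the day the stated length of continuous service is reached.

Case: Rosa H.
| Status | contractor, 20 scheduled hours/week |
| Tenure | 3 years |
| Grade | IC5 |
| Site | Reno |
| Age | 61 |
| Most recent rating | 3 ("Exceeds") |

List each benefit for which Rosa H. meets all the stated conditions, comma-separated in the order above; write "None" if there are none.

Internet Stipend, Wellness Stipend

Internet Stipend — service 3 years ≥ 3 months (≈90 days) ✓ → eligible.
Wellness Stipend — service 3 years ≥ 60 days ✓; grade IC5 ≥ IC5 ✓ → eligible.
Travel Insurance — status contractor ✗ (requires full-time or seasonal) → not eligible.
Employer Retirement Match — status contractor ✗ (requires full-time or part-time) → not eligible.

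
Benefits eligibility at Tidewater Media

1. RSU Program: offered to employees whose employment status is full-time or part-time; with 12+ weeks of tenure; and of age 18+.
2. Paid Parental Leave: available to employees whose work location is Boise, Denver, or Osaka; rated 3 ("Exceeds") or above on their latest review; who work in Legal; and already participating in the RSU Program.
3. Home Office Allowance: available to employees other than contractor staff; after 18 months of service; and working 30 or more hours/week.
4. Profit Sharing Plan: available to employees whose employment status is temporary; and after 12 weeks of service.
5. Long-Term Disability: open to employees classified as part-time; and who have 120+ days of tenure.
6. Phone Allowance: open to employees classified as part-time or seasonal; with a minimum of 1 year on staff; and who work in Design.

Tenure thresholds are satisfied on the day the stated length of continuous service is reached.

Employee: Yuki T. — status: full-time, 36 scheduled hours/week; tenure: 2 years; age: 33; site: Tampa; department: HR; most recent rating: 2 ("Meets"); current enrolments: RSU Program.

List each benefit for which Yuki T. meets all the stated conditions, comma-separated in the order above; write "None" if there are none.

RSU Program — status full-time ✓; service 2 years ≥ 12 weeks (≈84 days) ✓; age 33 ≥ 18 ✓ → eligible.
Paid Parental Leave — site Tampa ✗ (not Boise, Denver, or Osaka) → not eligible.
Home Office Allowance — status full-time ✓ (not excluded); service 2 years ≥ 18 months (≈540 days) ✓; 36 hrs/wk ≥ 30 ✓ → eligible.
Profit Sharing Plan — status full-time ✗ (requires temporary) → not eligible.
Long-Term Disability — status full-time ✗ (requires part-time) → not eligible.
Phone Allowance — status full-time ✗ (requires part-time or seasonal) → not eligible.

RSU Program, Home Office Allowance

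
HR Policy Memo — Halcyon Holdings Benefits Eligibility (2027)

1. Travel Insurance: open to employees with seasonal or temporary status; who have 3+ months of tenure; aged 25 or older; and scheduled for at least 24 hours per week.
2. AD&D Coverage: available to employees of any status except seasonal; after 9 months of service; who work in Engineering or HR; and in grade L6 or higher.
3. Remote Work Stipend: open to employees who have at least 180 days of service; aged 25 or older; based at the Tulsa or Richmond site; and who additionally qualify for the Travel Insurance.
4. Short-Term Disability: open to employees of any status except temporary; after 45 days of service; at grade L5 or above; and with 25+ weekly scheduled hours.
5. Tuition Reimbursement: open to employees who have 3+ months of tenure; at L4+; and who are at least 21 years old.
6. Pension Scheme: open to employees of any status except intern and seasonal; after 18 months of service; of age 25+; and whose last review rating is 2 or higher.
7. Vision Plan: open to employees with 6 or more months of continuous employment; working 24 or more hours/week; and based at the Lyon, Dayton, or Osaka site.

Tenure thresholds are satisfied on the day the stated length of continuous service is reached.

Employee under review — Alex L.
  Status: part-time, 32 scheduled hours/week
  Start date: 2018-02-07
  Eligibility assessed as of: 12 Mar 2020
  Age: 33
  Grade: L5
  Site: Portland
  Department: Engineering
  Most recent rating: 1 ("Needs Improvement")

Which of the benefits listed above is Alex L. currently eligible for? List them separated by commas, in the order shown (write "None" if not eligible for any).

Service from 2018-02-07 to 12 Mar 2020: 764 days.
Travel Insurance — status part-time ✗ (requires seasonal or temporary) → not eligible.
AD&D Coverage — status part-time ✓ (not excluded); service 764 days ≥ 9 months (≈270 days) ✓; dept Engineering ✓; grade L5 < L6 ✗ → not eligible.
Remote Work Stipend — service 764 days ≥ 180 days ✓; age 33 ≥ 25 ✓; site Portland ✗ (not Tulsa or Richmond) → not eligible.
Short-Term Disability — status part-time ✓ (not excluded); service 764 days ≥ 45 days ✓; grade L5 ≥ L5 ✓; 32 hrs/wk ≥ 25 ✓ → eligible.
Tuition Reimbursement — service 764 days ≥ 3 months (≈90 days) ✓; grade L5 ≥ L4 ✓; age 33 ≥ 21 ✓ → eligible.
Pension Scheme — status part-time ✓ (not excluded); service 764 days ≥ 18 months (≈540 days) ✓; age 33 ≥ 25 ✓; rating 1 < 2 ✗ → not eligible.
Vision Plan — service 764 days ≥ 6 months (≈180 days) ✓; 32 hrs/wk ≥ 24 ✓; site Portland ✗ (not Lyon, Dayton, or Osaka) → not eligible.

Short-Term Disability, Tuition Reimbursement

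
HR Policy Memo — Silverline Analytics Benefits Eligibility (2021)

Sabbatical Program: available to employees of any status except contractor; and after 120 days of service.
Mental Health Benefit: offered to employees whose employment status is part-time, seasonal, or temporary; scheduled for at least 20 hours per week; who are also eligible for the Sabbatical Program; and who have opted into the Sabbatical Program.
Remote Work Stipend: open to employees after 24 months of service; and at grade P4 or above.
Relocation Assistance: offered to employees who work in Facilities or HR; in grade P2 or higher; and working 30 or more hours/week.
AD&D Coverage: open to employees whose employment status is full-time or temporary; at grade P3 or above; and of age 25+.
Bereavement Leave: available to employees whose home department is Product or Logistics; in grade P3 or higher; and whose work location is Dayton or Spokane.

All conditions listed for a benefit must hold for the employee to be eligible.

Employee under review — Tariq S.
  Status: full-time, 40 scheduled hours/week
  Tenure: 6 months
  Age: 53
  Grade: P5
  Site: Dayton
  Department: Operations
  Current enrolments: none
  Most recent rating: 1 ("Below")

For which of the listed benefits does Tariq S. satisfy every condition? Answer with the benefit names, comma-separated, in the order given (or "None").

Sabbatical Program — status full-time ✓ (not excluded); service 6 months ≥ 120 days ✓ → eligible.
Mental Health Benefit — status full-time ✗ (requires part-time, seasonal, or temporary) → not eligible.
Remote Work Stipend — service 6 months < 24 months ✗ → not eligible.
Relocation Assistance — dept Operations ✗ → not eligible.
AD&D Coverage — status full-time ✓; grade P5 ≥ P3 ✓; age 53 ≥ 25 ✓ → eligible.
Bereavement Leave — dept Operations ✗ → not eligible.

Sabbatical Program, AD&D Coverage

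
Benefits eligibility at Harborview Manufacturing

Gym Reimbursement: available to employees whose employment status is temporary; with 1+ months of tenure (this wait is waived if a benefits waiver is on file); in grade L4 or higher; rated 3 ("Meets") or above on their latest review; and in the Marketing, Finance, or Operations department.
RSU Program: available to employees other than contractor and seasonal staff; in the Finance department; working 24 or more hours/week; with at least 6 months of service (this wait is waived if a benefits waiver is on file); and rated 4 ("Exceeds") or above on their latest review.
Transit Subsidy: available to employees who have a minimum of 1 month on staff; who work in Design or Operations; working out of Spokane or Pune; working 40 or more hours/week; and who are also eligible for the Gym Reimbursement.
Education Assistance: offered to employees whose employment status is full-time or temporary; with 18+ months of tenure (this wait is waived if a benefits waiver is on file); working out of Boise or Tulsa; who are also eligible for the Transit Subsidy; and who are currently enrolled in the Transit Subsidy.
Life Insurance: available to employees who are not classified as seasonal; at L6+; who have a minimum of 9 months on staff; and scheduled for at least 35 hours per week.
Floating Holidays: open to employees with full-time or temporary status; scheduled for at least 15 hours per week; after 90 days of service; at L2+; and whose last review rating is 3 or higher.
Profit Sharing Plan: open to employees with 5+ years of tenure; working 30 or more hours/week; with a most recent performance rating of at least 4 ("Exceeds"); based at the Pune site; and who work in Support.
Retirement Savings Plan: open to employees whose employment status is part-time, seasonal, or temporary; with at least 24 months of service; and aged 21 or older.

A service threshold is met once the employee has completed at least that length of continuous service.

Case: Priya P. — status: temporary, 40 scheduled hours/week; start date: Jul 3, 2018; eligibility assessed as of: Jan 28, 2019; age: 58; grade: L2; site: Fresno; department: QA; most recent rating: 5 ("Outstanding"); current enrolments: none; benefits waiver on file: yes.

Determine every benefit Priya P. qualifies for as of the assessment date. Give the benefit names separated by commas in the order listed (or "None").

Floating Holidays

Service from Jul 3, 2018 to Jan 28, 2019: 209 days.
Gym Reimbursement — status temporary ✓; benefits waiver on file ✓; grade L2 < L4 ✗ → not eligible.
RSU Program — status temporary ✓ (not excluded); dept QA ✗ → not eligible.
Transit Subsidy — service 209 days ≥ 1 month (≈30 days) ✓; dept QA ✗ → not eligible.
Education Assistance — status temporary ✓; benefits waiver on file ✓; site Fresno ✗ (not Boise or Tulsa) → not eligible.
Life Insurance — status temporary ✓ (not excluded); grade L2 < L6 ✗ → not eligible.
Floating Holidays — status temporary ✓; 40 hrs/wk ≥ 15 ✓; service 209 days ≥ 90 days ✓; grade L2 ≥ L2 ✓; rating 5 ≥ 3 ✓ → eligible.
Profit Sharing Plan — service 209 days < 5 years (≈1825 days) ✗ → not eligible.
Retirement Savings Plan — status temporary ✓; service 209 days < 24 months (≈720 days) ✗ → not eligible.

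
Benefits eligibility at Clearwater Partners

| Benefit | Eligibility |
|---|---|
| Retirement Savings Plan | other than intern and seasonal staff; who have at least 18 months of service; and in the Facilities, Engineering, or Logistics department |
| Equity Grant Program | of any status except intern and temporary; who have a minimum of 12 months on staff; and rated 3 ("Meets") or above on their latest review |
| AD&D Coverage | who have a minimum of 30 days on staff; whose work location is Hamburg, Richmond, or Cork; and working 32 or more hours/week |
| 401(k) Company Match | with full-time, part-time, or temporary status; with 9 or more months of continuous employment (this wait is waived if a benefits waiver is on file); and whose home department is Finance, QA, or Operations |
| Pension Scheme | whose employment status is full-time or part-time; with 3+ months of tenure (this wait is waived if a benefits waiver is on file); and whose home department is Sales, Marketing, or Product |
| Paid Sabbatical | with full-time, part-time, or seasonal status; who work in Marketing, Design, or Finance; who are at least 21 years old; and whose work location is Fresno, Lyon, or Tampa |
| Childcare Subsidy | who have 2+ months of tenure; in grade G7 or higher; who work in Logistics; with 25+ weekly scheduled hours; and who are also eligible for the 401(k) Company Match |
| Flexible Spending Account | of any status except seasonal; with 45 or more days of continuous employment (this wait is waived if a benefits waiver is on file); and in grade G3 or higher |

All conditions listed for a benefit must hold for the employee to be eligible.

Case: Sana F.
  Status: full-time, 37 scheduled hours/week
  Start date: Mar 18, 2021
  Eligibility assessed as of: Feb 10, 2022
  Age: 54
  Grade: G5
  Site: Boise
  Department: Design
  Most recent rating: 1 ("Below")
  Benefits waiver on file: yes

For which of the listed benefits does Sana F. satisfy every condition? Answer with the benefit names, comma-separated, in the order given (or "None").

Service from Mar 18, 2021 to Feb 10, 2022: 329 days.
Retirement Savings Plan — status full-time ✓ (not excluded); service 329 days < 18 months (≈540 days) ✗ → not eligible.
Equity Grant Program — status full-time ✓ (not excluded); service 329 days < 12 months (≈360 days) ✗ → not eligible.
AD&D Coverage — service 329 days ≥ 30 days ✓; site Boise ✗ (not Hamburg, Richmond, or Cork) → not eligible.
401(k) Company Match — status full-time ✓; benefits waiver on file ✓; dept Design ✗ → not eligible.
Pension Scheme — status full-time ✓; benefits waiver on file ✓; dept Design ✗ → not eligible.
Paid Sabbatical — status full-time ✓; dept Design ✓; age 54 ≥ 21 ✓; site Boise ✗ (not Fresno, Lyon, or Tampa) → not eligible.
Childcare Subsidy — service 329 days ≥ 2 months (≈60 days) ✓; grade G5 < G7 ✗ → not eligible.
Flexible Spending Account — status full-time ✓ (not excluded); benefits waiver on file ✓; grade G5 ≥ G3 ✓ → eligible.

Flexible Spending Account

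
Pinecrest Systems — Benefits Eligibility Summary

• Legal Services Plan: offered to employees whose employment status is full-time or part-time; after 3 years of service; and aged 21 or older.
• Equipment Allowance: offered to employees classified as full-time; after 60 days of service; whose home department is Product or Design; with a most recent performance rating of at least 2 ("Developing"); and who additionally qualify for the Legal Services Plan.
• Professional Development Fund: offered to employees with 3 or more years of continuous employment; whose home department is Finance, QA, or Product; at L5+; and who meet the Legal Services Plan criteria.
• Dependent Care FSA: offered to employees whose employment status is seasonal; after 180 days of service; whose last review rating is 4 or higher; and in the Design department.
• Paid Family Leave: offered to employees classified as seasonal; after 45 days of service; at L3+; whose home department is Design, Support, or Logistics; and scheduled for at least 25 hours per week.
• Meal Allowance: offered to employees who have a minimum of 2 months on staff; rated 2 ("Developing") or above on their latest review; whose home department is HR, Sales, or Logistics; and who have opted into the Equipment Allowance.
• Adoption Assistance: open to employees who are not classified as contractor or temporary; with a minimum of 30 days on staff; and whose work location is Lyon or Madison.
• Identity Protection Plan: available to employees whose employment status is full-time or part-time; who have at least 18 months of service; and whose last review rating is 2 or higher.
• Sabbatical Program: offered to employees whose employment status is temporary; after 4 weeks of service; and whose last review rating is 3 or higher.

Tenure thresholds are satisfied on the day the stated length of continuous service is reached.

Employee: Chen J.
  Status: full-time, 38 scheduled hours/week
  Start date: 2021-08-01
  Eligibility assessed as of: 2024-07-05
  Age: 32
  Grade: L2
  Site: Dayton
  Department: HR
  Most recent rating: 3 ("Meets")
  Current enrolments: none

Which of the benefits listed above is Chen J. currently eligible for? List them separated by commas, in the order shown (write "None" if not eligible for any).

Identity Protection Plan

Service from 2021-08-01 to 2024-07-05: 1069 days.
Legal Services Plan — status full-time ✓; service 1069 days < 3 years (≈1095 days) ✗ → not eligible.
Equipment Allowance — status full-time ✓; service 1069 days ≥ 60 days ✓; dept HR ✗ → not eligible.
Professional Development Fund — service 1069 days < 3 years (≈1095 days) ✗ → not eligible.
Dependent Care FSA — status full-time ✗ (requires seasonal) → not eligible.
Paid Family Leave — status full-time ✗ (requires seasonal) → not eligible.
Meal Allowance — service 1069 days ≥ 2 months (≈60 days) ✓; rating 3 ≥ 2 ✓; dept HR ✓; not enrolled in Equipment Allowance ✗ → not eligible.
Adoption Assistance — status full-time ✓ (not excluded); service 1069 days ≥ 30 days ✓; site Dayton ✗ (not Lyon or Madison) → not eligible.
Identity Protection Plan — status full-time ✓; service 1069 days ≥ 18 months (≈540 days) ✓; rating 3 ≥ 2 ✓ → eligible.
Sabbatical Program — status full-time ✗ (requires temporary) → not eligible.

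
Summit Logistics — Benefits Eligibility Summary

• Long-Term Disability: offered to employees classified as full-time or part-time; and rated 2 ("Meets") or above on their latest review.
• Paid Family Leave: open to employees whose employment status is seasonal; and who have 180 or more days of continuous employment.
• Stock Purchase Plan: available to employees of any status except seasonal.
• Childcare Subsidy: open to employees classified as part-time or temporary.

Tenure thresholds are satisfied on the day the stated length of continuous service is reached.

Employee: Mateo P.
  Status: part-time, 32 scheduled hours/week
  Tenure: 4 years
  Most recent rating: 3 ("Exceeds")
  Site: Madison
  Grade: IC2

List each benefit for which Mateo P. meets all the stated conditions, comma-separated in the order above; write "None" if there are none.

Long-Term Disability, Stock Purchase Plan, Childcare Subsidy

Long-Term Disability — status part-time ✓; rating 3 ≥ 2 ✓ → eligible.
Paid Family Leave — status part-time ✗ (requires seasonal) → not eligible.
Stock Purchase Plan — status part-time ✓ (not excluded) → eligible.
Childcare Subsidy — status part-time ✓ → eligible.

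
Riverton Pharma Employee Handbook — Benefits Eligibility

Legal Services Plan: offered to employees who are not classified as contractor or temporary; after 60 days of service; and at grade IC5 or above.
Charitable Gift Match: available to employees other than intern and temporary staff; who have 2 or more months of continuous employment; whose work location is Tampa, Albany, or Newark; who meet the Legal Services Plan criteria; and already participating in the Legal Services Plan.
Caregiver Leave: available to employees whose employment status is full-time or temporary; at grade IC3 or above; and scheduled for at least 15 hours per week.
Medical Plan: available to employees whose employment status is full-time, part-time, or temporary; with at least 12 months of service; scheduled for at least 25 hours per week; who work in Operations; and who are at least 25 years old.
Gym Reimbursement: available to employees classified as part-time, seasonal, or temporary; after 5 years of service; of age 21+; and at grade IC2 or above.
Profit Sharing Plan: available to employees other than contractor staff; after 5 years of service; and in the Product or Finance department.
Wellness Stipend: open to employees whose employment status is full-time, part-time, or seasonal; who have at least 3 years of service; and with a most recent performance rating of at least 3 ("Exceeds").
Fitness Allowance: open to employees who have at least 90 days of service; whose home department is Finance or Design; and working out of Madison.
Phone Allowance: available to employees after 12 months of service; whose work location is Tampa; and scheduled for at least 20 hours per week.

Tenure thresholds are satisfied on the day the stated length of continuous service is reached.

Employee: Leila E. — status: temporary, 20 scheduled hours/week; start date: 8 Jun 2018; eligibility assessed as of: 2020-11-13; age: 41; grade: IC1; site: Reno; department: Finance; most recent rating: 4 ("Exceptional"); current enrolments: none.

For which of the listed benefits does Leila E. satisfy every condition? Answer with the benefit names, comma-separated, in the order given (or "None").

Service from 8 Jun 2018 to 2020-11-13: 889 days.
Legal Services Plan — status temporary ✗ (excluded) → not eligible.
Charitable Gift Match — status temporary ✗ (excluded) → not eligible.
Caregiver Leave — status temporary ✓; grade IC1 < IC3 ✗ → not eligible.
Medical Plan — status temporary ✓; service 889 days ≥ 12 months (≈360 days) ✓; 20 hrs/wk < 25 ✗ → not eligible.
Gym Reimbursement — status temporary ✓; service 889 days < 5 years (≈1825 days) ✗ → not eligible.
Profit Sharing Plan — status temporary ✓ (not excluded); service 889 days < 5 years (≈1825 days) ✗ → not eligible.
Wellness Stipend — status temporary ✗ (requires full-time, part-time, or seasonal) → not eligible.
Fitness Allowance — service 889 days ≥ 90 days ✓; dept Finance ✓; site Reno ✗ (not Madison) → not eligible.
Phone Allowance — service 889 days ≥ 12 months (≈360 days) ✓; site Reno ✗ (not Tampa) → not eligible.

None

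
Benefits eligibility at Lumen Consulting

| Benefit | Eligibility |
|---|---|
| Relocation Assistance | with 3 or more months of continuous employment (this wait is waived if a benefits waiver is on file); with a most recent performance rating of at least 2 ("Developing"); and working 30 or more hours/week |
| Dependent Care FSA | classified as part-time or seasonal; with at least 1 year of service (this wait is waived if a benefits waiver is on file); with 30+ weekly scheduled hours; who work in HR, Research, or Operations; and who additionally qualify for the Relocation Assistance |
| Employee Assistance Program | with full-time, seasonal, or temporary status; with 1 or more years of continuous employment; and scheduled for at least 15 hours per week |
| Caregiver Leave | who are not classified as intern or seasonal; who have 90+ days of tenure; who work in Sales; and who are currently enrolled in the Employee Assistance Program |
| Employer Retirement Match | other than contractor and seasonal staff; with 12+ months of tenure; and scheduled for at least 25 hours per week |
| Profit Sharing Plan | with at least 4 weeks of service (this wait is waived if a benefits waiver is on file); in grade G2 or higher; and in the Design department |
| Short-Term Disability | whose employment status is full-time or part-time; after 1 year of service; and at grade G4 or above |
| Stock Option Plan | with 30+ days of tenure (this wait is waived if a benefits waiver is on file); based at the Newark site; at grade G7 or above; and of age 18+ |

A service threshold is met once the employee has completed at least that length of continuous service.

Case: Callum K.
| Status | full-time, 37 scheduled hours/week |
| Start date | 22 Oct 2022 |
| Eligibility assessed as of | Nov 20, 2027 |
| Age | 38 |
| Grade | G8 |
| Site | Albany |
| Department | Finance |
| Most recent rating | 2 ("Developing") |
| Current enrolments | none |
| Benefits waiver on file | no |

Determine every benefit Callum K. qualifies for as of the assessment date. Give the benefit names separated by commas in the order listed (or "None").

Relocation Assistance, Employee Assistance Program, Employer Retirement Match, Short-Term Disability

Service from 22 Oct 2022 to Nov 20, 2027: 1855 days.
Relocation Assistance — no waiver, service 1855 days ≥ 3 months (≈90 days) ✓; rating 2 ≥ 2 ✓; 37 hrs/wk ≥ 30 ✓ → eligible.
Dependent Care FSA — status full-time ✗ (requires part-time or seasonal) → not eligible.
Employee Assistance Program — status full-time ✓; service 1855 days ≥ 1 year (≈365 days) ✓; 37 hrs/wk ≥ 15 ✓ → eligible.
Caregiver Leave — status full-time ✓ (not excluded); service 1855 days ≥ 90 days ✓; dept Finance ✗ → not eligible.
Employer Retirement Match — status full-time ✓ (not excluded); service 1855 days ≥ 12 months (≈360 days) ✓; 37 hrs/wk ≥ 25 ✓ → eligible.
Profit Sharing Plan — no waiver, service 1855 days ≥ 4 weeks (≈28 days) ✓; grade G8 ≥ G2 ✓; dept Finance ✗ → not eligible.
Short-Term Disability — status full-time ✓; service 1855 days ≥ 1 year (≈365 days) ✓; grade G8 ≥ G4 ✓ → eligible.
Stock Option Plan — no waiver, service 1855 days ≥ 30 days ✓; site Albany ✗ (not Newark) → not eligible.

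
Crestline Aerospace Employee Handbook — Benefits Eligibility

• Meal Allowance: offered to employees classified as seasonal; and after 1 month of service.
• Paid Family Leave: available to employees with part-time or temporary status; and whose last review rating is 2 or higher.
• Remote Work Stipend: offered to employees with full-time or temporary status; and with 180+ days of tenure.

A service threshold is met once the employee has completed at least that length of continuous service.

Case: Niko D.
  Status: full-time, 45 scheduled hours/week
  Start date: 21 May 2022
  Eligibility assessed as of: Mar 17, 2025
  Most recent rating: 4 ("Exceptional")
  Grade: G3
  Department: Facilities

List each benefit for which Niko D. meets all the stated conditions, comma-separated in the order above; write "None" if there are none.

Service from 21 May 2022 to Mar 17, 2025: 1031 days.
Meal Allowance — status full-time ✗ (requires seasonal) → not eligible.
Paid Family Leave — status full-time ✗ (requires part-time or temporary) → not eligible.
Remote Work Stipend — status full-time ✓; service 1031 days ≥ 180 days ✓ → eligible.

Remote Work Stipend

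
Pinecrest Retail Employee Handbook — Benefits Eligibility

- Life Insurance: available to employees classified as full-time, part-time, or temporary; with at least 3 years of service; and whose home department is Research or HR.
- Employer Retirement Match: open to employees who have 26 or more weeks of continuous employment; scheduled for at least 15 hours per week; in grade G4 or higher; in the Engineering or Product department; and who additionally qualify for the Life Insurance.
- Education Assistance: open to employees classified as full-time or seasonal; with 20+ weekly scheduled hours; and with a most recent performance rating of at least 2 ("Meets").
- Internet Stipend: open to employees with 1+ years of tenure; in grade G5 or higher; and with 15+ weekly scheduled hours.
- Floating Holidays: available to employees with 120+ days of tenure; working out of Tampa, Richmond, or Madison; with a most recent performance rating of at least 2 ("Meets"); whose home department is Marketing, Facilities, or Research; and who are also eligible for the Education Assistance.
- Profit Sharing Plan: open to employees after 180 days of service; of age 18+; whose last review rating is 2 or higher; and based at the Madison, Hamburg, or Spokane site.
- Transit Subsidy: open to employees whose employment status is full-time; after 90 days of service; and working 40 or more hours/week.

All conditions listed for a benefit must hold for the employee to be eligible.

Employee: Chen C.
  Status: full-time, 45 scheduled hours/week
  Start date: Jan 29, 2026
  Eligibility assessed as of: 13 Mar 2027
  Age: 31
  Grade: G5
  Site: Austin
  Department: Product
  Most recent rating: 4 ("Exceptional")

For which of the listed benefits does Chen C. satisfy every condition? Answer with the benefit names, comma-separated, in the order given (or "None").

Education Assistance, Internet Stipend, Transit Subsidy

Service from Jan 29, 2026 to 13 Mar 2027: 408 days.
Life Insurance — status full-time ✓; service 408 days < 3 years (≈1095 days) ✗ → not eligible.
Employer Retirement Match — service 408 days ≥ 26 weeks (≈182 days) ✓; 45 hrs/wk ≥ 15 ✓; grade G5 ≥ G4 ✓; dept Product ✓; not eligible for Life Insurance ✗ → not eligible.
Education Assistance — status full-time ✓; 45 hrs/wk ≥ 20 ✓; rating 4 ≥ 2 ✓ → eligible.
Internet Stipend — service 408 days ≥ 1 year (≈365 days) ✓; grade G5 ≥ G5 ✓; 45 hrs/wk ≥ 15 ✓ → eligible.
Floating Holidays — service 408 days ≥ 120 days ✓; site Austin ✗ (not Tampa, Richmond, or Madison) → not eligible.
Profit Sharing Plan — service 408 days ≥ 180 days ✓; age 31 ≥ 18 ✓; rating 4 ≥ 2 ✓; site Austin ✗ (not Madison, Hamburg, or Spokane) → not eligible.
Transit Subsidy — status full-time ✓; service 408 days ≥ 90 days ✓; 45 hrs/wk ≥ 40 ✓ → eligible.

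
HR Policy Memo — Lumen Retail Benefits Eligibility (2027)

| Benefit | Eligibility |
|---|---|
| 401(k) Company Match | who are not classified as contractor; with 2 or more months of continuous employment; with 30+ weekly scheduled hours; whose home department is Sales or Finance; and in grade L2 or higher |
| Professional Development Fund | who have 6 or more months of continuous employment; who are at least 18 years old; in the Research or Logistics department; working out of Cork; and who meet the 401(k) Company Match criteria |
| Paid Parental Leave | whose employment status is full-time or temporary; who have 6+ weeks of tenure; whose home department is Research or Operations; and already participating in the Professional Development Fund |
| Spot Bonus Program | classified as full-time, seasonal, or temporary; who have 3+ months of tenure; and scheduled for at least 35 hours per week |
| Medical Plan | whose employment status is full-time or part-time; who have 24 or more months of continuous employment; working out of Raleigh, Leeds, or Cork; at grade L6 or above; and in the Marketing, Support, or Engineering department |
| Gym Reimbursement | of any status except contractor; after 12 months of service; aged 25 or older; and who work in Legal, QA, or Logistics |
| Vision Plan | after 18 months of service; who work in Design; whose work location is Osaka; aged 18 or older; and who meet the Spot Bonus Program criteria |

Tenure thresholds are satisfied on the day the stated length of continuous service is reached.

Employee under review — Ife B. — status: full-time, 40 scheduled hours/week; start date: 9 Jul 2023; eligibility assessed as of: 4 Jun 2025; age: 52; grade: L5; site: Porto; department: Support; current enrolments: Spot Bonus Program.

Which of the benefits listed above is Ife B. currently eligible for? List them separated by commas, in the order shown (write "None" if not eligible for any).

Spot Bonus Program

Service from 9 Jul 2023 to 4 Jun 2025: 696 days.
401(k) Company Match — status full-time ✓ (not excluded); service 696 days ≥ 2 months (≈60 days) ✓; 40 hrs/wk ≥ 30 ✓; dept Support ✗ → not eligible.
Professional Development Fund — service 696 days ≥ 6 months (≈180 days) ✓; age 52 ≥ 18 ✓; dept Support ✗ → not eligible.
Paid Parental Leave — status full-time ✓; service 696 days ≥ 6 weeks (≈42 days) ✓; dept Support ✗ → not eligible.
Spot Bonus Program — status full-time ✓; service 696 days ≥ 3 months (≈90 days) ✓; 40 hrs/wk ≥ 35 ✓ → eligible.
Medical Plan — status full-time ✓; service 696 days < 24 months (≈720 days) ✗ → not eligible.
Gym Reimbursement — status full-time ✓ (not excluded); service 696 days ≥ 12 months (≈360 days) ✓; age 52 ≥ 25 ✓; dept Support ✗ → not eligible.
Vision Plan — service 696 days ≥ 18 months (≈540 days) ✓; dept Support ✗ → not eligible.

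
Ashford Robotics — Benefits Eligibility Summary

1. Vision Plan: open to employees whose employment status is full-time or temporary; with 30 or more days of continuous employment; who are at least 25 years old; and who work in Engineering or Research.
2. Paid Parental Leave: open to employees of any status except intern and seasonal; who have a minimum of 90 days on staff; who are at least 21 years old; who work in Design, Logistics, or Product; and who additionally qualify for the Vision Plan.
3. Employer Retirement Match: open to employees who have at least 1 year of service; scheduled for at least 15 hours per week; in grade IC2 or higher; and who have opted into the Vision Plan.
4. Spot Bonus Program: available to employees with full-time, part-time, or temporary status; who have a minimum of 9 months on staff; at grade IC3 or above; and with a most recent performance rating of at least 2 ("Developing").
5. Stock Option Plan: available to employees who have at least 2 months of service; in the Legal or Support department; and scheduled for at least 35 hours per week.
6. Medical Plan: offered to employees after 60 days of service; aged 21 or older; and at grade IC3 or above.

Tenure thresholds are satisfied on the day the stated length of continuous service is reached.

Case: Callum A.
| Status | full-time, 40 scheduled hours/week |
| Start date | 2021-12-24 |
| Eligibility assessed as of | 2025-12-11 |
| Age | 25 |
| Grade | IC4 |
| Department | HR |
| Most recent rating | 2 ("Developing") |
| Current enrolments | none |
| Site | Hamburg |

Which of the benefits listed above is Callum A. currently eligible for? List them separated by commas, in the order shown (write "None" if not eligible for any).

Service from 2021-12-24 to 2025-12-11: 1448 days.
Vision Plan — status full-time ✓; service 1448 days ≥ 30 days ✓; age 25 ≥ 25 ✓; dept HR ✗ → not eligible.
Paid Parental Leave — status full-time ✓ (not excluded); service 1448 days ≥ 90 days ✓; age 25 ≥ 21 ✓; dept HR ✗ → not eligible.
Employer Retirement Match — service 1448 days ≥ 1 year (≈365 days) ✓; 40 hrs/wk ≥ 15 ✓; grade IC4 ≥ IC2 ✓; not enrolled in Vision Plan ✗ → not eligible.
Spot Bonus Program — status full-time ✓; service 1448 days ≥ 9 months (≈270 days) ✓; grade IC4 ≥ IC3 ✓; rating 2 ≥ 2 ✓ → eligible.
Stock Option Plan — service 1448 days ≥ 2 months (≈60 days) ✓; dept HR ✗ → not eligible.
Medical Plan — service 1448 days ≥ 60 days ✓; age 25 ≥ 21 ✓; grade IC4 ≥ IC3 ✓ → eligible.

Spot Bonus Program, Medical Plan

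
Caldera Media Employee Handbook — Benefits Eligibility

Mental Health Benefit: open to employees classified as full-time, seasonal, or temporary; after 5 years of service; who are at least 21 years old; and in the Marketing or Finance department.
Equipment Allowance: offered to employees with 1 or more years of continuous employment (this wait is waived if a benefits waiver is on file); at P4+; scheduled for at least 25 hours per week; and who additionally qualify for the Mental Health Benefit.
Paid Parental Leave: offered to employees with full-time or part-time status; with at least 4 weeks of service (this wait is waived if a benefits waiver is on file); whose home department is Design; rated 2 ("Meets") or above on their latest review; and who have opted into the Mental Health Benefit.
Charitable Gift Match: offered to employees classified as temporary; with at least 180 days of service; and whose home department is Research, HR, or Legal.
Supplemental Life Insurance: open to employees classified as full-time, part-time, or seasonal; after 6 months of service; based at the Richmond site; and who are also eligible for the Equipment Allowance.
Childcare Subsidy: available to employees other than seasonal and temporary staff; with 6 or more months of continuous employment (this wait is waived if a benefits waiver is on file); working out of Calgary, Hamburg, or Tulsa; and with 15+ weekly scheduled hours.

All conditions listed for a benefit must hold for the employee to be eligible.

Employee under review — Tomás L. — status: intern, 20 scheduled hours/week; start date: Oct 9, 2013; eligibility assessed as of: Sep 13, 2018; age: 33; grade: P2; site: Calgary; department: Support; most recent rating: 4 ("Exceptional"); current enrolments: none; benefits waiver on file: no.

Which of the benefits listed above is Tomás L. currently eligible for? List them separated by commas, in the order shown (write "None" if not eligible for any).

Childcare Subsidy

Service from Oct 9, 2013 to Sep 13, 2018: 1800 days.
Mental Health Benefit — status intern ✗ (requires full-time, seasonal, or temporary) → not eligible.
Equipment Allowance — no waiver, service 1800 days ≥ 1 year (≈365 days) ✓; grade P2 < P4 ✗ → not eligible.
Paid Parental Leave — status intern ✗ (requires full-time or part-time) → not eligible.
Charitable Gift Match — status intern ✗ (requires temporary) → not eligible.
Supplemental Life Insurance — status intern ✗ (requires full-time, part-time, or seasonal) → not eligible.
Childcare Subsidy — status intern ✓ (not excluded); no waiver, service 1800 days ≥ 6 months (≈180 days) ✓; site Calgary ✓; 20 hrs/wk ≥ 15 ✓ → eligible.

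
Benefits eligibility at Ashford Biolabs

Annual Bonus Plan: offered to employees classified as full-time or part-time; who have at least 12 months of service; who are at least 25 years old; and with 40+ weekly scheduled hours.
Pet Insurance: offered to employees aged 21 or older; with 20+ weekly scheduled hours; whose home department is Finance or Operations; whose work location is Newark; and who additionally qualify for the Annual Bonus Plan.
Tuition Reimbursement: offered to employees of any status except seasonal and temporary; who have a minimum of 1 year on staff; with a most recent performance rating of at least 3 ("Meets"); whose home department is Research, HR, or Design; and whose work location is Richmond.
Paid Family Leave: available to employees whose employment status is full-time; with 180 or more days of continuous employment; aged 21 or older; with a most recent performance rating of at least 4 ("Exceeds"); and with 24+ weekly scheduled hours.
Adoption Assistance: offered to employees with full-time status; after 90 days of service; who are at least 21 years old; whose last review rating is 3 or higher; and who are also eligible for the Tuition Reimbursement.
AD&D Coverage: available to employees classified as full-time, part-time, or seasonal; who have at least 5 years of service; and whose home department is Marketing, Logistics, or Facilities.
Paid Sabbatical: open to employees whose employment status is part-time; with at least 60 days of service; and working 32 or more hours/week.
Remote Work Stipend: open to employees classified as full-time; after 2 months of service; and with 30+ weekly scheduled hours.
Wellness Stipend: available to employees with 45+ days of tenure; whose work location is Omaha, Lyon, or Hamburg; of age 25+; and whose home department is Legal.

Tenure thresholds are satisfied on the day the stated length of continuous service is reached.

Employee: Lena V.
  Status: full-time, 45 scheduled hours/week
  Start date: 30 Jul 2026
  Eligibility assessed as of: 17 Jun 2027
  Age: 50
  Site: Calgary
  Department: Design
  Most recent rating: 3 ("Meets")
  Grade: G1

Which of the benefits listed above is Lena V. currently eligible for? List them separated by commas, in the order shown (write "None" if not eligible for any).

Service from 30 Jul 2026 to 17 Jun 2027: 322 days.
Annual Bonus Plan — status full-time ✓; service 322 days < 12 months (≈360 days) ✗ → not eligible.
Pet Insurance — age 50 ≥ 21 ✓; 45 hrs/wk ≥ 20 ✓; dept Design ✗ → not eligible.
Tuition Reimbursement — status full-time ✓ (not excluded); service 322 days < 1 year (≈365 days) ✗ → not eligible.
Paid Family Leave — status full-time ✓; service 322 days ≥ 180 days ✓; age 50 ≥ 21 ✓; rating 3 < 4 ✗ → not eligible.
Adoption Assistance — status full-time ✓; service 322 days ≥ 90 days ✓; age 50 ≥ 21 ✓; rating 3 ≥ 3 ✓; not eligible for Tuition Reimbursement ✗ → not eligible.
AD&D Coverage — status full-time ✓; service 322 days < 5 years (≈1825 days) ✗ → not eligible.
Paid Sabbatical — status full-time ✗ (requires part-time) → not eligible.
Remote Work Stipend — status full-time ✓; service 322 days ≥ 2 months (≈60 days) ✓; 45 hrs/wk ≥ 30 ✓ → eligible.
Wellness Stipend — service 322 days ≥ 45 days ✓; site Calgary ✗ (not Omaha, Lyon, or Hamburg) → not eligible.

Remote Work Stipend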